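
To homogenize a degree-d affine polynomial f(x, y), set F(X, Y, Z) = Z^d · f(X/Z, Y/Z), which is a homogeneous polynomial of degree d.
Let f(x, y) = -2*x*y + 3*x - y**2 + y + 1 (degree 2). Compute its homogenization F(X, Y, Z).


F(X, Y, Z) = -2*X*Y + 3*X*Z - Y**2 + Y*Z + Z**2

deg(f) = 2.
Substitute x = X/Z, y = Y/Z into f, then multiply by Z^2.
  monomial -2·x^1·y^1 ↦ -2·X^1·Y^1·Z^0.
  monomial 3·x^1·y^0 ↦ 3·X^1·Y^0·Z^1.
  monomial -1·x^0·y^2 ↦ -1·X^0·Y^2·Z^0.
  monomial 1·x^0·y^1 ↦ 1·X^0·Y^1·Z^1.
  monomial 1·x^0·y^0 ↦ 1·X^0·Y^0·Z^2.
Collecting: F(X, Y, Z) = -2*X*Y + 3*X*Z - Y**2 + Y*Z + Z**2.


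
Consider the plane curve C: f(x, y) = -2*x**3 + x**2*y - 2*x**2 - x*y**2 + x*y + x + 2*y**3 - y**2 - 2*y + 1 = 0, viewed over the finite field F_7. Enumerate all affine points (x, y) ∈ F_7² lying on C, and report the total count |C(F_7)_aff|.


Affine F_7-points: {(0, 1), (0, 4), (0, 6), (2, 0), (3, 6), (4, 1), (4, 4), (5, 0), (5, 3), (6, 0), (6, 1), (6, 6)}; count = 12.

For each of the 49 pairs (x, y) ∈ F_7², evaluate f(x, y) mod 7. Record the zeros.
  x = 0: [0↦1, 1↦0, 2↦2, 3↦5, 4↦0, 5↦6, 6↦0]  zeros at y ∈ {1, 4, 6}
  x = 1: [0↦5, 1↦5, 2↦6, 3↦6, 4↦3, 5↦2, 6↦1]  zeros at y ∈ ∅
  x = 2: [0↦0, 1↦3, 2↦5, 3↦4, 4↦5, 5↦6, 6↦5]  zeros at y ∈ {0}
  x = 3: [0↦2, 1↦3, 2↦1, 3↦1, 4↦1, 5↦6, 6↦0]  zeros at y ∈ {6}
  x = 4: [0↦6, 1↦0, 2↦3, 3↦6, 4↦0, 5↦4, 6↦2]  zeros at y ∈ {1, 4}
  x = 5: [0↦0, 1↦3, 2↦6, 3↦0, 4↦4, 5↦2, 6↦6]  zeros at y ∈ {0, 3}
  x = 6: [0↦0, 1↦0, 2↦5, 3↦6, 4↦1, 5↦2, 6↦0]  zeros at y ∈ {0, 1, 6}
Collecting zeros: affine points = {(0, 1), (0, 4), (0, 6), (2, 0), (3, 6), (4, 1), (4, 4), (5, 0), (5, 3), (6, 0), (6, 1), (6, 6)}.
Total count |C(F_7)_aff| = 12.


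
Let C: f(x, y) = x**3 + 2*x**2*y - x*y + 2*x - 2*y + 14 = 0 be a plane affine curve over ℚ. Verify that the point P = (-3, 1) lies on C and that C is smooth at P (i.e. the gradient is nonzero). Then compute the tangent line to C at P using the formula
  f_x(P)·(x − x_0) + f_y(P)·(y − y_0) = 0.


Tangent line at P: 16*x + 19*y + 29 = 0.

Step 1: f(-3, 1) = 0, so P lies on C.
Step 2: partial derivatives
  f_x(x, y) = 3*x**2 + 4*x*y - y + 2, f_y(x, y) = 2*x**2 - x - 2.
  f_x(P) = 16, f_y(P) = 19 (gradient nonzero, so P is smooth).
Step 3: tangent line at P: 16·(x − -3) + 19·(y − 1) = 0.
Expanding: 16*x + 19*y + 29 = 0.


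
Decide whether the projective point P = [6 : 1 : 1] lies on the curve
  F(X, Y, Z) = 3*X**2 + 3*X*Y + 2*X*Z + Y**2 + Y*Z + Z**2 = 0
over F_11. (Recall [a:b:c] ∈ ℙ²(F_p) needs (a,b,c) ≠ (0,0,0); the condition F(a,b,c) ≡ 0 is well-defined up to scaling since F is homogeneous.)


F(6,1,1) ≡ 9 (mod 11); P is NOT on the curve.

Evaluate F(6, 1, 1) term-by-term (mod 11).
  3*X**2 ↦ 3·36·1·1 = 108
  3*X*Y ↦ 3·6·1·1 = 18
  2*X*Z ↦ 2·6·1·1 = 12
  Y**2 ↦ 1·1·1·1 = 1
  Y*Z ↦ 1·1·1·1 = 1
  Z**2 ↦ 1·1·1·1 = 1
Sum: F(6, 1, 1) = (108) + (18) + (12) + (1) + (1) + (1) = 141.
Reducing mod 11: 141 ≡ 9 (mod 11).
Since F(a, b, c) ≡ 9 ≠ 0 (mod 11), P does NOT lie on the curve.


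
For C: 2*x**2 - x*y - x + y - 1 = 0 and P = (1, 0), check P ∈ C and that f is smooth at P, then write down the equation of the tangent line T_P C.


Tangent line at P: 3*x - 3 = 0.

Step 1: f(1, 0) = 0, so P lies on C.
Step 2: partial derivatives
  f_x(x, y) = 4*x - y - 1, f_y(x, y) = 1 - x.
  f_x(P) = 3, f_y(P) = 0 (gradient nonzero, so P is smooth).
Step 3: tangent line at P: 3·(x − 1) + 0·(y − 0) = 0.
Expanding: 3*x - 3 = 0.


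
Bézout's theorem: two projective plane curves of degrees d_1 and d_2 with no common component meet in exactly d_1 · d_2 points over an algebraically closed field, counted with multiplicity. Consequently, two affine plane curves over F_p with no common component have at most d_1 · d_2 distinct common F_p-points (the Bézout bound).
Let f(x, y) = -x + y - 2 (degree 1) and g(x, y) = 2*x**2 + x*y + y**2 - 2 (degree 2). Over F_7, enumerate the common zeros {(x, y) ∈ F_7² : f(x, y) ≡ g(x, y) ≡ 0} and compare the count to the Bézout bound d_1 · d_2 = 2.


Common zeros: {(3, 5), (6, 1)}; count = 2; Bézout bound = 2.

deg(f) = 1, deg(g) = 2, so Bézout bound = 2.
Scan x ∈ F_7. For each x, list the y ∈ F_7 with f(x, y) ≡ 0 and those with g(x, y) ≡ 0 (mod 7); the common zeros in that column are the intersection.
  x = 0: f ≡ 0 at y ∈ {2}; g ≡ 0 at y ∈ {3, 4}; common: ∅.
  x = 1: f ≡ 0 at y ∈ {3}; g ≡ 0 at y ∈ {0, 6}; common: ∅.
  x = 2: f ≡ 0 at y ∈ {4}; g ≡ 0 at y ∈ {2, 3}; common: ∅.
  x = 3: f ≡ 0 at y ∈ {5}; g ≡ 0 at y ∈ {5, 6}; common: {5}.
  x = 4: f ≡ 0 at y ∈ {6}; g ≡ 0 at y ∈ {1, 2}; common: ∅.
  x = 5: f ≡ 0 at y ∈ {0}; g ≡ 0 at y ∈ {4, 5}; common: ∅.
  x = 6: f ≡ 0 at y ∈ {1}; g ≡ 0 at y ∈ {0, 1}; common: {1}.
Collecting: common zeros = {(3, 5), (6, 1)}, so the count is 2.
Comparison with the Bézout bound: 2 ≤ 2 = deg(f)·deg(g), as expected for curves with no common component (the bound is attained).


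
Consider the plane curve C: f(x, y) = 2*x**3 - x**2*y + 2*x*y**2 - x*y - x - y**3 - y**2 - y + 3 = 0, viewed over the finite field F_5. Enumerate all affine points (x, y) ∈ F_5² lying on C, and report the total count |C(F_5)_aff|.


Affine F_5-points: {(0, 1), (3, 1), (3, 2), (4, 2), (4, 3)}; count = 5.

For each of the 25 pairs (x, y) ∈ F_5², evaluate f(x, y) mod 5. Record the zeros.
  x = 0: [0↦3, 1↦0, 2↦4, 3↦4, 4↦4]  zeros at y ∈ {1}
  x = 1: [0↦4, 1↦1, 2↦4, 3↦2, 4↦4]  zeros at y ∈ ∅
  x = 2: [0↦2, 1↦2, 2↦2, 3↦1, 4↦3]  zeros at y ∈ ∅
  x = 3: [0↦4, 1↦0, 2↦0, 3↦3, 4↦3]  zeros at y ∈ {1, 2}
  x = 4: [0↦2, 1↦2, 2↦0, 3↦0, 4↦1]  zeros at y ∈ {2, 3}
Collecting zeros: affine points = {(0, 1), (3, 1), (3, 2), (4, 2), (4, 3)}.
Total count |C(F_5)_aff| = 5.


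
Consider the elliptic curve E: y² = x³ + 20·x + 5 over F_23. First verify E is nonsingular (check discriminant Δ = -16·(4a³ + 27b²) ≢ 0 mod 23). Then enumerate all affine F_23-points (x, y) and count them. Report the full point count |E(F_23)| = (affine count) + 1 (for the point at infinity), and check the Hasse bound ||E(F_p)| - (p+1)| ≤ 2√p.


Affine points = {(1, 7), (1, 16), (3, 0), (5, 0), (10, 3), (10, 20), (12, 8), (12, 15), (13, 1), (13, 22), (14, 4), (14, 19), (15, 0), (21, 7), (21, 16)}; affine count = 15; |E(F_23)| = 16.

Discriminant check: Δ ∝ 4a³ + 27b² = 4·20³ + 27·5² = 4·8000 + 27·25 ≡ 15 (mod 23). Nonzero ⇒ E is nonsingular.
For each x ∈ F_23, compute rhs = x³ + 20·x + 5 mod 23, then count y ∈ F_23 with y² ≡ rhs.
  x = 0: rhs = 5, matching y values: none (0 points).
  x = 1: rhs = 3, matching y values: 7, 16 (2 points).
  x = 2: rhs = 7, matching y values: none (0 points).
  x = 3: rhs = 0, matching y values: 0 (1 points).
  x = 4: rhs = 11, matching y values: none (0 points).
  x = 5: rhs = 0, matching y values: 0 (1 points).
  x = 6: rhs = 19, matching y values: none (0 points).
  x = 7: rhs = 5, matching y values: none (0 points).
  x = 8: rhs = 10, matching y values: none (0 points).
  x = 9: rhs = 17, matching y values: none (0 points).
  x = 10: rhs = 9, matching y values: 3, 20 (2 points).
  x = 11: rhs = 15, matching y values: none (0 points).
  x = 12: rhs = 18, matching y values: 8, 15 (2 points).
  x = 13: rhs = 1, matching y values: 1, 22 (2 points).
  x = 14: rhs = 16, matching y values: 4, 19 (2 points).
  x = 15: rhs = 0, matching y values: 0 (1 points).
  x = 16: rhs = 5, matching y values: none (0 points).
  x = 17: rhs = 14, matching y values: none (0 points).
  x = 18: rhs = 10, matching y values: none (0 points).
  x = 19: rhs = 22, matching y values: none (0 points).
  x = 20: rhs = 10, matching y values: none (0 points).
  x = 21: rhs = 3, matching y values: 7, 16 (2 points).
  x = 22: rhs = 7, matching y values: none (0 points).
Total affine count: 15.
Full point count |E(F_23)| = 15 + 1 = 16.
Hasse bound: |16 − (23+1)| = |-8| = 8 ≤ 2√23 ≈ 9.5917 ✓.


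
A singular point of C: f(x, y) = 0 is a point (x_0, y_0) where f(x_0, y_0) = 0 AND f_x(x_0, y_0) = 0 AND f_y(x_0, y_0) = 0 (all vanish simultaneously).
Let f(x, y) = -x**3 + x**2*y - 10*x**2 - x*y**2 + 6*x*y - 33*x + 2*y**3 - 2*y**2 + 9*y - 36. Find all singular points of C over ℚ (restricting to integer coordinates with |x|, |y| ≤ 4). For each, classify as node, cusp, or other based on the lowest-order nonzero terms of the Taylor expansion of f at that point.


Singular points: {(-3, 0)}; classification: node.

Compute partial derivatives:
  f_x = -3*x**2 + 2*x*y - 20*x - y**2 + 6*y - 33.
  f_y = x**2 - 2*x*y + 6*x + 6*y**2 - 4*y + 9.
Scan x_0 ∈ {−4, ..., 4}. For each x_0, f_y(x_0, y) is a polynomial in y; find its integer roots y ∈ {−4, ..., 4}, then test f_x and f at those candidates.
  x = -4: f_y(-4, y) = 6*y**2 + 4*y + 1; no integer root y with |y| ≤ 4.
  x = -3: f_y(-3, y) = 6*y**2 + 2*y; vanishes at y ∈ {0}. (-3, 0): f_x = 0, f = 0 — SINGULAR.
  x = -2: f_y(-2, y) = 6*y**2 + 1; no integer root y with |y| ≤ 4.
  x = -1: f_y(-1, y) = 6*y**2 - 2*y + 4; no integer root y with |y| ≤ 4.
  x = 0: f_y(0, y) = 6*y**2 - 4*y + 9; no integer root y with |y| ≤ 4.
  x = 1: f_y(1, y) = 6*y**2 - 6*y + 16; no integer root y with |y| ≤ 4.
  x = 2: f_y(2, y) = 6*y**2 - 8*y + 25; no integer root y with |y| ≤ 4.
  x = 3: f_y(3, y) = 6*y**2 - 10*y + 36; no integer root y with |y| ≤ 4.
  x = 4: f_y(4, y) = 6*y**2 - 12*y + 49; no integer root y with |y| ≤ 4.
Only singular point on the grid: (-3, 0).
Classify: substitute x = -3 + u, y = 0 + v and expand: f = -u**3 + u**2*v - u**2 - u*v**2 + 2*v**3 + v**2.
No constant or linear terms (consistent with a singular point). Quadratic part: -u**2 + v**2. Cubic part: -u**3 + u**2*v - u*v**2 + 2*v**3.
The quadratic part v**2 - u**2 = (v − u)(v + u) splits into two distinct linear factors, so there are two distinct tangent lines y − 0 = ±(x − -3) — this is a node (ordinary double point).
Classification: node.


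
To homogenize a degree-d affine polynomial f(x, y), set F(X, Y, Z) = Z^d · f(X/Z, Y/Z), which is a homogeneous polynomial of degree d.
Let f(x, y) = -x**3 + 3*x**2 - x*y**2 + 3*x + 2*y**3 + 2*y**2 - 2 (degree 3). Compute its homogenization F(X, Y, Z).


F(X, Y, Z) = -X**3 + 3*X**2*Z - X*Y**2 + 3*X*Z**2 + 2*Y**3 + 2*Y**2*Z - 2*Z**3

deg(f) = 3.
Substitute x = X/Z, y = Y/Z into f, then multiply by Z^3.
  monomial -1·x^3·y^0 ↦ -1·X^3·Y^0·Z^0.
  monomial 3·x^2·y^0 ↦ 3·X^2·Y^0·Z^1.
  monomial -1·x^1·y^2 ↦ -1·X^1·Y^2·Z^0.
  monomial 3·x^1·y^0 ↦ 3·X^1·Y^0·Z^2.
  monomial 2·x^0·y^3 ↦ 2·X^0·Y^3·Z^0.
  monomial 2·x^0·y^2 ↦ 2·X^0·Y^2·Z^1.
  monomial -2·x^0·y^0 ↦ -2·X^0·Y^0·Z^3.
Collecting: F(X, Y, Z) = -X**3 + 3*X**2*Z - X*Y**2 + 3*X*Z**2 + 2*Y**3 + 2*Y**2*Z - 2*Z**3.


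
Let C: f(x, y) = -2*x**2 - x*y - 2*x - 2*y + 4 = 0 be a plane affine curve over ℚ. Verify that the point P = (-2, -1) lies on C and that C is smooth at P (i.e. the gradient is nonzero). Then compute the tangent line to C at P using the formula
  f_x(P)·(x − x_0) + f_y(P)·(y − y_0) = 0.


Tangent line at P: 7*x + 14 = 0.

Step 1: f(-2, -1) = 0, so P lies on C.
Step 2: partial derivatives
  f_x(x, y) = -4*x - y - 2, f_y(x, y) = -x - 2.
  f_x(P) = 7, f_y(P) = 0 (gradient nonzero, so P is smooth).
Step 3: tangent line at P: 7·(x − -2) + 0·(y − -1) = 0.
Expanding: 7*x + 14 = 0.


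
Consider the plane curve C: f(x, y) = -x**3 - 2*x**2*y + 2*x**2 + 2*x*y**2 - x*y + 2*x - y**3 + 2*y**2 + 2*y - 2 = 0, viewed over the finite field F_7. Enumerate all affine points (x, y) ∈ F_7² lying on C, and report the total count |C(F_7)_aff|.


Affine F_7-points: {(1, 2), (1, 3), (1, 6), (5, 2), (6, 2)}; count = 5.

For each of the 49 pairs (x, y) ∈ F_7², evaluate f(x, y) mod 7. Record the zeros.
  x = 0: [0↦5, 1↦1, 2↦2, 3↦2, 4↦2, 5↦3, 6↦6]  zeros at y ∈ ∅
  x = 1: [0↦1, 1↦3, 2↦0, 3↦0, 4↦4, 5↦6, 6↦0]  zeros at y ∈ {2, 3, 6}
  x = 2: [0↦2, 1↦6, 2↦2, 3↦5, 4↦2, 5↦1, 6↦3]  zeros at y ∈ ∅
  x = 3: [0↦2, 1↦4, 2↦2, 3↦4, 4↦4, 5↦3, 6↦2]  zeros at y ∈ ∅
  x = 4: [0↦2, 1↦5, 2↦1, 3↦5, 4↦4, 5↦6, 6↦5]  zeros at y ∈ ∅
  x = 5: [0↦3, 1↦3, 2↦0, 3↦2, 4↦3, 5↦4, 6↦6]  zeros at y ∈ {2}
  x = 6: [0↦6, 1↦6, 2↦0, 3↦3, 4↦2, 5↦5, 6↦6]  zeros at y ∈ {2}
Collecting zeros: affine points = {(1, 2), (1, 3), (1, 6), (5, 2), (6, 2)}.
Total count |C(F_7)_aff| = 5.


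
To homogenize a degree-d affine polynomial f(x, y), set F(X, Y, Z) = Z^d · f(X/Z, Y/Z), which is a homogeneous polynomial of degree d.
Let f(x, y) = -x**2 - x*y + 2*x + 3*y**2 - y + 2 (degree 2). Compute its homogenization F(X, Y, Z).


F(X, Y, Z) = -X**2 - X*Y + 2*X*Z + 3*Y**2 - Y*Z + 2*Z**2

deg(f) = 2.
Substitute x = X/Z, y = Y/Z into f, then multiply by Z^2.
  monomial -1·x^2·y^0 ↦ -1·X^2·Y^0·Z^0.
  monomial -1·x^1·y^1 ↦ -1·X^1·Y^1·Z^0.
  monomial 2·x^1·y^0 ↦ 2·X^1·Y^0·Z^1.
  monomial 3·x^0·y^2 ↦ 3·X^0·Y^2·Z^0.
  monomial -1·x^0·y^1 ↦ -1·X^0·Y^1·Z^1.
  monomial 2·x^0·y^0 ↦ 2·X^0·Y^0·Z^2.
Collecting: F(X, Y, Z) = -X**2 - X*Y + 2*X*Z + 3*Y**2 - Y*Z + 2*Z**2.


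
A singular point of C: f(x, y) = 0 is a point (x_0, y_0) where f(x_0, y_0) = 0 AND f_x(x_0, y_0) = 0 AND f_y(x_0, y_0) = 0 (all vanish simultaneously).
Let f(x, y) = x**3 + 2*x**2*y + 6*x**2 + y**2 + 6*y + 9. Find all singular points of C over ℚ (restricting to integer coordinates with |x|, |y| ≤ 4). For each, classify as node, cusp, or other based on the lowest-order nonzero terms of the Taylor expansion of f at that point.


Singular points: {(0, -3)}; classification: cusp.

Compute partial derivatives:
  f_x = 3*x**2 + 4*x*y + 12*x.
  f_y = 2*x**2 + 2*y + 6.
Scan x_0 ∈ {−4, ..., 4}. For each x_0, f_y(x_0, y) is a polynomial in y; find its integer roots y ∈ {−4, ..., 4}, then test f_x and f at those candidates.
  x = -4: f_y(-4, y) = 2*y + 38; no integer root y with |y| ≤ 4.
  x = -3: f_y(-3, y) = 2*y + 24; no integer root y with |y| ≤ 4.
  x = -2: f_y(-2, y) = 2*y + 14; no integer root y with |y| ≤ 4.
  x = -1: f_y(-1, y) = 2*y + 8; vanishes at y ∈ {-4}. (-1, -4): f_x = 7 ≠ 0.
  x = 0: f_y(0, y) = 2*y + 6; vanishes at y ∈ {-3}. (0, -3): f_x = 0, f = 0 — SINGULAR.
  x = 1: f_y(1, y) = 2*y + 8; vanishes at y ∈ {-4}. (1, -4): f_x = -1 ≠ 0.
  x = 2: f_y(2, y) = 2*y + 14; no integer root y with |y| ≤ 4.
  x = 3: f_y(3, y) = 2*y + 24; no integer root y with |y| ≤ 4.
  x = 4: f_y(4, y) = 2*y + 38; no integer root y with |y| ≤ 4.
Only singular point on the grid: (0, -3).
Classify: substitute x = 0 + u, y = -3 + v and expand: f = u**3 + 2*u**2*v + v**2.
No constant or linear terms (consistent with a singular point). Quadratic part: v**2. Cubic part: u**3 + 2*u**2*v.
The quadratic part v**2 is a perfect square, so there is a single (double) tangent line v = 0, i.e. y = -3. Restricting the cubic part to that line (v = 0) leaves u**3 ≠ 0, so f is not divisible by v and the branch is v² ≈ -u**3 to lowest order — this is a cusp.
Classification: cusp.


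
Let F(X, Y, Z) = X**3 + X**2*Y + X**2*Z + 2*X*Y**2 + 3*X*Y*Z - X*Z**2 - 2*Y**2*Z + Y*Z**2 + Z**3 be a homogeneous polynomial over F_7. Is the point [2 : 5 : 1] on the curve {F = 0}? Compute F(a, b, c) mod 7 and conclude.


F(2,5,1) ≡ 4 (mod 7); P is NOT on the curve.

Evaluate F(2, 5, 1) term-by-term (mod 7).
  X**3 ↦ 1·8·1·1 = 8
  X**2*Y ↦ 1·4·5·1 = 20
  X**2*Z ↦ 1·4·1·1 = 4
  2*X*Y**2 ↦ 2·2·25·1 = 100
  3*X*Y*Z ↦ 3·2·5·1 = 30
  -X*Z**2 ↦ -1·2·1·1 = -2
  -2*Y**2*Z ↦ -2·1·25·1 = -50
  Y*Z**2 ↦ 1·1·5·1 = 5
  Z**3 ↦ 1·1·1·1 = 1
Sum: F(2, 5, 1) = (8) + (20) + (4) + (100) + (30) + (-2) + (-50) + (5) + (1) = 116.
Reducing mod 7: 116 ≡ 4 (mod 7).
Since F(a, b, c) ≡ 4 ≠ 0 (mod 7), P does NOT lie on the curve.


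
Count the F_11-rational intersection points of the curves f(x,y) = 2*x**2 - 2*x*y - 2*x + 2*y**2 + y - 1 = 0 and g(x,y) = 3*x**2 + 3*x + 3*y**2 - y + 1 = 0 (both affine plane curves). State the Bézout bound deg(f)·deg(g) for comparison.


Common zeros: {(1, 5)}; count = 1; Bézout bound = 4.

deg(f) = 2, deg(g) = 2, so Bézout bound = 4.
Scan x ∈ F_11. For each x, list the y ∈ F_11 with f(x, y) ≡ 0 and those with g(x, y) ≡ 0 (mod 11); the common zeros in that column are the intersection.
  x = 0: f ≡ 0 at y ∈ {6, 10}; g ≡ 0 at y ∈ {2}; common: ∅.
  x = 1: f ≡ 0 at y ∈ {1, 5}; g ≡ 0 at y ∈ {5, 10}; common: {5}.
  x = 2: f ≡ 0 at y ∈ ∅; g ≡ 0 at y ∈ {6, 9}; common: ∅.
  x = 3: f ≡ 0 at y ∈ {0, 8}; g ≡ 0 at y ∈ ∅; common: ∅.
  x = 4: f ≡ 0 at y ∈ ∅; g ≡ 0 at y ∈ ∅; common: ∅.
  x = 5: f ≡ 0 at y ∈ {5}; g ≡ 0 at y ∈ {7, 8}; common: ∅.
  x = 6: f ≡ 0 at y ∈ {3, 8}; g ≡ 0 at y ∈ ∅; common: ∅.
  x = 7: f ≡ 0 at y ∈ {6}; g ≡ 0 at y ∈ ∅; common: ∅.
  x = 8: f ≡ 0 at y ∈ ∅; g ≡ 0 at y ∈ {6, 9}; common: ∅.
  x = 9: f ≡ 0 at y ∈ {0, 3}; g ≡ 0 at y ∈ {5, 10}; common: ∅.
  x = 10: f ≡ 0 at y ∈ ∅; g ≡ 0 at y ∈ {2}; common: ∅.
Collecting: common zeros = {(1, 5)}, so the count is 1.
Comparison with the Bézout bound: 1 ≤ 4 = deg(f)·deg(g), as expected for curves with no common component (the affine F_11-count falls short of the bound because intersections may lie at infinity, over extension fields, or carry multiplicity).


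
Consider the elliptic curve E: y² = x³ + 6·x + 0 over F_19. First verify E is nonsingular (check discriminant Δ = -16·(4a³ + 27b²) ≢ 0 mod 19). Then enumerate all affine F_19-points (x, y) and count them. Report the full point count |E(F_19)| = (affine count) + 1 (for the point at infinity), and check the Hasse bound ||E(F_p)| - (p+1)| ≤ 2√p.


Affine points = {(0, 0), (1, 8), (1, 11), (2, 1), (2, 18), (3, 8), (3, 11), (6, 9), (6, 10), (7, 9), (7, 10), (8, 3), (8, 16), (9, 2), (9, 17), (14, 4), (14, 15), (15, 8), (15, 11)}; affine count = 19; |E(F_19)| = 20.

Discriminant check: Δ ∝ 4a³ + 27b² = 4·6³ + 27·0² = 4·216 + 27·0 ≡ 9 (mod 19). Nonzero ⇒ E is nonsingular.
For each x ∈ F_19, compute rhs = x³ + 6·x + 0 mod 19, then count y ∈ F_19 with y² ≡ rhs.
  x = 0: rhs = 0, matching y values: 0 (1 points).
  x = 1: rhs = 7, matching y values: 8, 11 (2 points).
  x = 2: rhs = 1, matching y values: 1, 18 (2 points).
  x = 3: rhs = 7, matching y values: 8, 11 (2 points).
  x = 4: rhs = 12, matching y values: none (0 points).
  x = 5: rhs = 3, matching y values: none (0 points).
  x = 6: rhs = 5, matching y values: 9, 10 (2 points).
  x = 7: rhs = 5, matching y values: 9, 10 (2 points).
  x = 8: rhs = 9, matching y values: 3, 16 (2 points).
  x = 9: rhs = 4, matching y values: 2, 17 (2 points).
  x = 10: rhs = 15, matching y values: none (0 points).
  x = 11: rhs = 10, matching y values: none (0 points).
  x = 12: rhs = 14, matching y values: none (0 points).
  x = 13: rhs = 14, matching y values: none (0 points).
  x = 14: rhs = 16, matching y values: 4, 15 (2 points).
  x = 15: rhs = 7, matching y values: 8, 11 (2 points).
  x = 16: rhs = 12, matching y values: none (0 points).
  x = 17: rhs = 18, matching y values: none (0 points).
  x = 18: rhs = 12, matching y values: none (0 points).
Total affine count: 19.
Full point count |E(F_19)| = 19 + 1 = 20.
Hasse bound: |20 − (19+1)| = |0| = 0 ≤ 2√19 ≈ 8.7178 ✓.


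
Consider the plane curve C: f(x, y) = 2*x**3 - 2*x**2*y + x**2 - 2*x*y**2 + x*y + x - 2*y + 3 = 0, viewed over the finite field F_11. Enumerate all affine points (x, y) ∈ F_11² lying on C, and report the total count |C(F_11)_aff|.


Affine F_11-points: {(0, 7), (3, 2), (3, 8), (4, 3), (4, 7), (6, 3), (6, 6), (7, 1), (8, 6), (8, 7), (9, 0), (9, 3)}; count = 12.

For each of the 121 pairs (x, y) ∈ F_11², evaluate f(x, y) mod 11. Record the zeros.
  x = 0: [0↦3, 1↦1, 2↦10, 3↦8, 4↦6, 5↦4, 6↦2, 7↦0, 8↦9, 9↦7, 10↦5]  zeros at y ∈ {7}
  x = 1: [0↦7, 1↦2, 2↦4, 3↦2, 4↦7, 5↦8, 6↦5, 7↦9, 8↦9, 9↦5, 10↦8]  zeros at y ∈ ∅
  x = 2: [0↦3, 1↦2, 2↦4, 3↦9, 4↦6, 5↦6, 6↦9, 7↦4, 8↦2, 9↦3, 10↦7]  zeros at y ∈ ∅
  x = 3: [0↦3, 1↦2, 2↦0, 3↦8, 4↦4, 5↦10, 6↦4, 7↦8, 8↦0, 9↦2, 10↦3]  zeros at y ∈ {2, 8}
  x = 4: [0↦8, 1↦3, 2↦4, 3↦0, 4↦2, 5↦10, 6↦2, 7↦0, 8↦4, 9↦3, 10↦8]  zeros at y ∈ {3, 7}
  x = 5: [0↦8, 1↦6, 2↦6, 3↦8, 4↦1, 5↦7, 6↦4, 7↦3, 8↦4, 9↦7, 10↦1]  zeros at y ∈ ∅
  x = 6: [0↦4, 1↦1, 2↦7, 3↦0, 4↦2, 5↦2, 6↦0, 7↦7, 8↦1, 9↦4, 10↦5]  zeros at y ∈ {3, 6}
  x = 7: [0↦8, 1↦0, 2↦8, 3↦10, 4↦6, 5↦7, 6↦2, 7↦2, 8↦7, 9↦6, 10↦10]  zeros at y ∈ {1}
  x = 8: [0↦10, 1↦4, 2↦10, 3↦6, 4↦3, 5↦1, 6↦0, 7↦0, 8↦1, 9↦3, 10↦6]  zeros at y ∈ {6, 7}
  x = 9: [0↦0, 1↦3, 2↦3, 3↦0, 4↦5, 5↦7, 6↦6, 7↦2, 8↦6, 9↦7, 10↦5]  zeros at y ∈ {0, 3}
  x = 10: [0↦1, 1↦9, 2↦10, 3↦4, 4↦2, 5↦4, 6↦10, 7↦9, 8↦1, 9↦8, 10↦8]  zeros at y ∈ ∅
Collecting zeros: affine points = {(0, 7), (3, 2), (3, 8), (4, 3), (4, 7), (6, 3), (6, 6), (7, 1), (8, 6), (8, 7), (9, 0), (9, 3)}.
Total count |C(F_11)_aff| = 12.


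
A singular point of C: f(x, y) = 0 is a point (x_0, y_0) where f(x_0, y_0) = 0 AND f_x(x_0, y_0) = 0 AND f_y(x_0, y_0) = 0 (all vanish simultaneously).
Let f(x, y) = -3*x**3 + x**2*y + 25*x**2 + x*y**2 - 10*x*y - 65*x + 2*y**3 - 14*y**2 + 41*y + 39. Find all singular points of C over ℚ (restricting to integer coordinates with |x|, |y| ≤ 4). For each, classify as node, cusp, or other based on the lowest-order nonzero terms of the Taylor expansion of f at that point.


Singular points: {(3, 2)}; classification: cusp.

Compute partial derivatives:
  f_x = -9*x**2 + 2*x*y + 50*x + y**2 - 10*y - 65.
  f_y = x**2 + 2*x*y - 10*x + 6*y**2 - 28*y + 41.
Scan x_0 ∈ {−4, ..., 4}. For each x_0, f_y(x_0, y) is a polynomial in y; find its integer roots y ∈ {−4, ..., 4}, then test f_x and f at those candidates.
  x = -4: f_y(-4, y) = 6*y**2 - 36*y + 97; no integer root y with |y| ≤ 4.
  x = -3: f_y(-3, y) = 6*y**2 - 34*y + 80; no integer root y with |y| ≤ 4.
  x = -2: f_y(-2, y) = 6*y**2 - 32*y + 65; no integer root y with |y| ≤ 4.
  x = -1: f_y(-1, y) = 6*y**2 - 30*y + 52; no integer root y with |y| ≤ 4.
  x = 0: f_y(0, y) = 6*y**2 - 28*y + 41; no integer root y with |y| ≤ 4.
  x = 1: f_y(1, y) = 6*y**2 - 26*y + 32; no integer root y with |y| ≤ 4.
  x = 2: f_y(2, y) = 6*y**2 - 24*y + 25; no integer root y with |y| ≤ 4.
  x = 3: f_y(3, y) = 6*y**2 - 22*y + 20; vanishes at y ∈ {2}. (3, 2): f_x = 0, f = 0 — SINGULAR.
  x = 4: f_y(4, y) = 6*y**2 - 20*y + 17; no integer root y with |y| ≤ 4.
Only singular point on the grid: (3, 2).
Classify: substitute x = 3 + u, y = 2 + v and expand: f = -3*u**3 + u**2*v + u*v**2 + 2*v**3 + v**2.
No constant or linear terms (consistent with a singular point). Quadratic part: v**2. Cubic part: -3*u**3 + u**2*v + u*v**2 + 2*v**3.
The quadratic part v**2 is a perfect square, so there is a single (double) tangent line v = 0, i.e. y = 2. Restricting the cubic part to that line (v = 0) leaves -3*u**3 ≠ 0, so f is not divisible by v and the branch is v² ≈ 3*u**3 to lowest order — this is a cusp.
Classification: cusp.


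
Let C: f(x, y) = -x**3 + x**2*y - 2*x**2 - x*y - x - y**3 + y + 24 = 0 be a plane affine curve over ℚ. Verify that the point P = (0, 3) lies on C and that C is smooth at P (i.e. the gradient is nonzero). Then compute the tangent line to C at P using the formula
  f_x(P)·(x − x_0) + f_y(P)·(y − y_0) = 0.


Tangent line at P: -4*x - 26*y + 78 = 0.

Step 1: f(0, 3) = 0, so P lies on C.
Step 2: partial derivatives
  f_x(x, y) = -3*x**2 + 2*x*y - 4*x - y - 1, f_y(x, y) = x**2 - x - 3*y**2 + 1.
  f_x(P) = -4, f_y(P) = -26 (gradient nonzero, so P is smooth).
Step 3: tangent line at P: -4·(x − 0) + -26·(y − 3) = 0.
Expanding: -4*x - 26*y + 78 = 0.


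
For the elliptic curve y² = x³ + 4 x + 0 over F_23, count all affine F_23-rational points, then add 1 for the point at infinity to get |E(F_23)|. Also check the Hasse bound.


Affine points = {(0, 0), (2, 4), (2, 19), (3, 4), (3, 19), (7, 7), (7, 16), (9, 11), (9, 12), (11, 8), (11, 15), (13, 8), (13, 15), (15, 10), (15, 13), (17, 6), (17, 17), (18, 4), (18, 19), (19, 9), (19, 14), (22, 8), (22, 15)}; affine count = 23; |E(F_23)| = 24.

Discriminant check: Δ ∝ 4a³ + 27b² = 4·4³ + 27·0² = 4·64 + 27·0 ≡ 3 (mod 23). Nonzero ⇒ E is nonsingular.
For each x ∈ F_23, compute rhs = x³ + 4·x + 0 mod 23, then count y ∈ F_23 with y² ≡ rhs.
  x = 0: rhs = 0, matching y values: 0 (1 points).
  x = 1: rhs = 5, matching y values: none (0 points).
  x = 2: rhs = 16, matching y values: 4, 19 (2 points).
  x = 3: rhs = 16, matching y values: 4, 19 (2 points).
  x = 4: rhs = 11, matching y values: none (0 points).
  x = 5: rhs = 7, matching y values: none (0 points).
  x = 6: rhs = 10, matching y values: none (0 points).
  x = 7: rhs = 3, matching y values: 7, 16 (2 points).
  x = 8: rhs = 15, matching y values: none (0 points).
  x = 9: rhs = 6, matching y values: 11, 12 (2 points).
  x = 10: rhs = 5, matching y values: none (0 points).
  x = 11: rhs = 18, matching y values: 8, 15 (2 points).
  x = 12: rhs = 5, matching y values: none (0 points).
  x = 13: rhs = 18, matching y values: 8, 15 (2 points).
  x = 14: rhs = 17, matching y values: none (0 points).
  x = 15: rhs = 8, matching y values: 10, 13 (2 points).
  x = 16: rhs = 20, matching y values: none (0 points).
  x = 17: rhs = 13, matching y values: 6, 17 (2 points).
  x = 18: rhs = 16, matching y values: 4, 19 (2 points).
  x = 19: rhs = 12, matching y values: 9, 14 (2 points).
  x = 20: rhs = 7, matching y values: none (0 points).
  x = 21: rhs = 7, matching y values: none (0 points).
  x = 22: rhs = 18, matching y values: 8, 15 (2 points).
Total affine count: 23.
Full point count |E(F_23)| = 23 + 1 = 24.
Hasse bound: |24 − (23+1)| = |0| = 0 ≤ 2√23 ≈ 9.5917 ✓.


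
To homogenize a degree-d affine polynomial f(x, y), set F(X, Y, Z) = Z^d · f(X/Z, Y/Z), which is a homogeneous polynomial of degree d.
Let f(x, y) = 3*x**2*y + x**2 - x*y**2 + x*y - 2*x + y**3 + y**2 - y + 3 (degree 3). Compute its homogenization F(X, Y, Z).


F(X, Y, Z) = 3*X**2*Y + X**2*Z - X*Y**2 + X*Y*Z - 2*X*Z**2 + Y**3 + Y**2*Z - Y*Z**2 + 3*Z**3

deg(f) = 3.
Substitute x = X/Z, y = Y/Z into f, then multiply by Z^3.
  monomial 3·x^2·y^1 ↦ 3·X^2·Y^1·Z^0.
  monomial 1·x^2·y^0 ↦ 1·X^2·Y^0·Z^1.
  monomial -1·x^1·y^2 ↦ -1·X^1·Y^2·Z^0.
  monomial 1·x^1·y^1 ↦ 1·X^1·Y^1·Z^1.
  monomial -2·x^1·y^0 ↦ -2·X^1·Y^0·Z^2.
  monomial 1·x^0·y^3 ↦ 1·X^0·Y^3·Z^0.
  monomial 1·x^0·y^2 ↦ 1·X^0·Y^2·Z^1.
  monomial -1·x^0·y^1 ↦ -1·X^0·Y^1·Z^2.
  monomial 3·x^0·y^0 ↦ 3·X^0·Y^0·Z^3.
Collecting: F(X, Y, Z) = 3*X**2*Y + X**2*Z - X*Y**2 + X*Y*Z - 2*X*Z**2 + Y**3 + Y**2*Z - Y*Z**2 + 3*Z**3.


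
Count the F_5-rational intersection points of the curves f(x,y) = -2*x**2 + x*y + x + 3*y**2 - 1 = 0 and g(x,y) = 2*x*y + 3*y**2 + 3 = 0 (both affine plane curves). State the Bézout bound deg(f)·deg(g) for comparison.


Common zeros: ∅; count = 0; Bézout bound = 4.

deg(f) = 2, deg(g) = 2, so Bézout bound = 4.
Scan x ∈ F_5. For each x, list the y ∈ F_5 with f(x, y) ≡ 0 and those with g(x, y) ≡ 0 (mod 5); the common zeros in that column are the intersection.
  x = 0: f ≡ 0 at y ∈ ∅; g ≡ 0 at y ∈ {2, 3}; common: ∅.
  x = 1: f ≡ 0 at y ∈ {4}; g ≡ 0 at y ∈ ∅; common: ∅.
  x = 2: f ≡ 0 at y ∈ ∅; g ≡ 0 at y ∈ {1}; common: ∅.
  x = 3: f ≡ 0 at y ∈ {1, 3}; g ≡ 0 at y ∈ {4}; common: ∅.
  x = 4: f ≡ 0 at y ∈ {3, 4}; g ≡ 0 at y ∈ ∅; common: ∅.
Collecting: common zeros = ∅, so the count is 0.
Comparison with the Bézout bound: 0 ≤ 4 = deg(f)·deg(g), as expected for curves with no common component (the affine F_5-count falls short of the bound because intersections may lie at infinity, over extension fields, or carry multiplicity).


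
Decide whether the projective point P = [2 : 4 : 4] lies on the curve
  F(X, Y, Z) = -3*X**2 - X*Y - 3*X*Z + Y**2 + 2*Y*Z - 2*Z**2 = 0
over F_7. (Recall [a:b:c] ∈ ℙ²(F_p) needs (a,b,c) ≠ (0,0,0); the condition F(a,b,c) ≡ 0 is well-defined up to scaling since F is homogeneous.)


F(2,4,4) ≡ 0 (mod 7); P is on the curve.

Evaluate F(2, 4, 4) term-by-term (mod 7).
  -3*X**2 ↦ -3·4·1·1 = -12
  -X*Y ↦ -1·2·4·1 = -8
  -3*X*Z ↦ -3·2·1·4 = -24
  Y**2 ↦ 1·1·16·1 = 16
  2*Y*Z ↦ 2·1·4·4 = 32
  -2*Z**2 ↦ -2·1·1·16 = -32
Sum: F(2, 4, 4) = (-12) + (-8) + (-24) + (16) + (32) + (-32) = -28.
Reducing mod 7: -28 ≡ 0 (mod 7).
Since F(a, b, c) ≡ 0 (mod 7), P lies on the curve.


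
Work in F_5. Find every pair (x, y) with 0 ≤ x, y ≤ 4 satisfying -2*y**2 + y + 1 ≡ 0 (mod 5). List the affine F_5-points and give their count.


Affine F_5-points: {(0, 1), (0, 2), (1, 1), (1, 2), (2, 1), (2, 2), (3, 1), (3, 2), (4, 1), (4, 2)}; count = 10.

For each of the 25 pairs (x, y) ∈ F_5², evaluate f(x, y) mod 5. Record the zeros.
  x = 0: [0↦1, 1↦0, 2↦0, 3↦1, 4↦3]  zeros at y ∈ {1, 2}
  x = 1: [0↦1, 1↦0, 2↦0, 3↦1, 4↦3]  zeros at y ∈ {1, 2}
  x = 2: [0↦1, 1↦0, 2↦0, 3↦1, 4↦3]  zeros at y ∈ {1, 2}
  x = 3: [0↦1, 1↦0, 2↦0, 3↦1, 4↦3]  zeros at y ∈ {1, 2}
  x = 4: [0↦1, 1↦0, 2↦0, 3↦1, 4↦3]  zeros at y ∈ {1, 2}
Collecting zeros: affine points = {(0, 1), (0, 2), (1, 1), (1, 2), (2, 1), (2, 2), (3, 1), (3, 2), (4, 1), (4, 2)}.
Total count |C(F_5)_aff| = 10.


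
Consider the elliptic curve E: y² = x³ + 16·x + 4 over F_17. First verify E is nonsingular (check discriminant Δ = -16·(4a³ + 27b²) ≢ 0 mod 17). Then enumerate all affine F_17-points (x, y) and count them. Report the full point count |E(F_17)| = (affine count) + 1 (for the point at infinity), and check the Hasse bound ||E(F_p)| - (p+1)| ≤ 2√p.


Affine points = {(0, 2), (0, 15), (1, 2), (1, 15), (4, 8), (4, 9), (7, 0), (8, 7), (8, 10), (10, 5), (10, 12), (11, 7), (11, 10), (15, 7), (15, 10), (16, 2), (16, 15)}; affine count = 17; |E(F_17)| = 18.

Discriminant check: Δ ∝ 4a³ + 27b² = 4·16³ + 27·4² = 4·4096 + 27·16 ≡ 3 (mod 17). Nonzero ⇒ E is nonsingular.
For each x ∈ F_17, compute rhs = x³ + 16·x + 4 mod 17, then count y ∈ F_17 with y² ≡ rhs.
  x = 0: rhs = 4, matching y values: 2, 15 (2 points).
  x = 1: rhs = 4, matching y values: 2, 15 (2 points).
  x = 2: rhs = 10, matching y values: none (0 points).
  x = 3: rhs = 11, matching y values: none (0 points).
  x = 4: rhs = 13, matching y values: 8, 9 (2 points).
  x = 5: rhs = 5, matching y values: none (0 points).
  x = 6: rhs = 10, matching y values: none (0 points).
  x = 7: rhs = 0, matching y values: 0 (1 points).
  x = 8: rhs = 15, matching y values: 7, 10 (2 points).
  x = 9: rhs = 10, matching y values: none (0 points).
  x = 10: rhs = 8, matching y values: 5, 12 (2 points).
  x = 11: rhs = 15, matching y values: 7, 10 (2 points).
  x = 12: rhs = 3, matching y values: none (0 points).
  x = 13: rhs = 12, matching y values: none (0 points).
  x = 14: rhs = 14, matching y values: none (0 points).
  x = 15: rhs = 15, matching y values: 7, 10 (2 points).
  x = 16: rhs = 4, matching y values: 2, 15 (2 points).
Total affine count: 17.
Full point count |E(F_17)| = 17 + 1 = 18.
Hasse bound: |18 − (17+1)| = |0| = 0 ≤ 2√17 ≈ 8.2462 ✓.


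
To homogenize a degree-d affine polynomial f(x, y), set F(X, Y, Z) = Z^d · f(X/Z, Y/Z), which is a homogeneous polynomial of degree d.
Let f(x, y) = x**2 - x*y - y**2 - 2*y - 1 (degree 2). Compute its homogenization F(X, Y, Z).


F(X, Y, Z) = X**2 - X*Y - Y**2 - 2*Y*Z - Z**2

deg(f) = 2.
Substitute x = X/Z, y = Y/Z into f, then multiply by Z^2.
  monomial 1·x^2·y^0 ↦ 1·X^2·Y^0·Z^0.
  monomial -1·x^1·y^1 ↦ -1·X^1·Y^1·Z^0.
  monomial -1·x^0·y^2 ↦ -1·X^0·Y^2·Z^0.
  monomial -2·x^0·y^1 ↦ -2·X^0·Y^1·Z^1.
  monomial -1·x^0·y^0 ↦ -1·X^0·Y^0·Z^2.
Collecting: F(X, Y, Z) = X**2 - X*Y - Y**2 - 2*Y*Z - Z**2.


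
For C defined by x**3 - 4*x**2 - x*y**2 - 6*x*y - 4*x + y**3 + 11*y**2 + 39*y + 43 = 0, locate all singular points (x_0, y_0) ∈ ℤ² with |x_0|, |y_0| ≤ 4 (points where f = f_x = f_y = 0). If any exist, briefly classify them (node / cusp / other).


Singular points: {(1, -3)}; classification: node.

Compute partial derivatives:
  f_x = 3*x**2 - 8*x - y**2 - 6*y - 4.
  f_y = -2*x*y - 6*x + 3*y**2 + 22*y + 39.
Scan x_0 ∈ {−4, ..., 4}. For each x_0, f_y(x_0, y) is a polynomial in y; find its integer roots y ∈ {−4, ..., 4}, then test f_x and f at those candidates.
  x = -4: f_y(-4, y) = 3*y**2 + 30*y + 63; vanishes at y ∈ {-3}. (-4, -3): f_x = 85 ≠ 0.
  x = -3: f_y(-3, y) = 3*y**2 + 28*y + 57; vanishes at y ∈ {-3}. (-3, -3): f_x = 56 ≠ 0.
  x = -2: f_y(-2, y) = 3*y**2 + 26*y + 51; vanishes at y ∈ {-3}. (-2, -3): f_x = 33 ≠ 0.
  x = -1: f_y(-1, y) = 3*y**2 + 24*y + 45; vanishes at y ∈ {-3}. (-1, -3): f_x = 16 ≠ 0.
  x = 0: f_y(0, y) = 3*y**2 + 22*y + 39; vanishes at y ∈ {-3}. (0, -3): f_x = 5 ≠ 0.
  x = 1: f_y(1, y) = 3*y**2 + 20*y + 33; vanishes at y ∈ {-3}. (1, -3): f_x = 0, f = 0 — SINGULAR.
  x = 2: f_y(2, y) = 3*y**2 + 18*y + 27; vanishes at y ∈ {-3}. (2, -3): f_x = 1 ≠ 0.
  x = 3: f_y(3, y) = 3*y**2 + 16*y + 21; vanishes at y ∈ {-3}. (3, -3): f_x = 8 ≠ 0.
  x = 4: f_y(4, y) = 3*y**2 + 14*y + 15; vanishes at y ∈ {-3}. (4, -3): f_x = 21 ≠ 0.
Only singular point on the grid: (1, -3).
Classify: substitute x = 1 + u, y = -3 + v and expand: f = u**3 - u**2 - u*v**2 + v**3 + v**2.
No constant or linear terms (consistent with a singular point). Quadratic part: -u**2 + v**2. Cubic part: u**3 - u*v**2 + v**3.
The quadratic part v**2 - u**2 = (v − u)(v + u) splits into two distinct linear factors, so there are two distinct tangent lines y − -3 = ±(x − 1) — this is a node (ordinary double point).
Classification: node.


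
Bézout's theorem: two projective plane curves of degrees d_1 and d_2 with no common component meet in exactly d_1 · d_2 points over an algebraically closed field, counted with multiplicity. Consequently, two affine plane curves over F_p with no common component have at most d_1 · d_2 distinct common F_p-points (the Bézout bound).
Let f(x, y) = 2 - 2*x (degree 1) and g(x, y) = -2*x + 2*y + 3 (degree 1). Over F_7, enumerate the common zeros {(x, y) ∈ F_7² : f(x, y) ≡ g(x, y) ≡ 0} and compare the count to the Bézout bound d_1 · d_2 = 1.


Common zeros: {(1, 3)}; count = 1; Bézout bound = 1.

deg(f) = 1, deg(g) = 1, so Bézout bound = 1.
Scan x ∈ F_7. For each x, list the y ∈ F_7 with f(x, y) ≡ 0 and those with g(x, y) ≡ 0 (mod 7); the common zeros in that column are the intersection.
  x = 0: f ≡ 0 at y ∈ ∅; g ≡ 0 at y ∈ {2}; common: ∅.
  x = 1: f ≡ 0 at y ∈ {0, 1, 2, 3, 4, 5, 6}; g ≡ 0 at y ∈ {3}; common: {3}.
  x = 2: f ≡ 0 at y ∈ ∅; g ≡ 0 at y ∈ {4}; common: ∅.
  x = 3: f ≡ 0 at y ∈ ∅; g ≡ 0 at y ∈ {5}; common: ∅.
  x = 4: f ≡ 0 at y ∈ ∅; g ≡ 0 at y ∈ {6}; common: ∅.
  x = 5: f ≡ 0 at y ∈ ∅; g ≡ 0 at y ∈ {0}; common: ∅.
  x = 6: f ≡ 0 at y ∈ ∅; g ≡ 0 at y ∈ {1}; common: ∅.
Collecting: common zeros = {(1, 3)}, so the count is 1.
Comparison with the Bézout bound: 1 ≤ 1 = deg(f)·deg(g), as expected for curves with no common component (the bound is attained).


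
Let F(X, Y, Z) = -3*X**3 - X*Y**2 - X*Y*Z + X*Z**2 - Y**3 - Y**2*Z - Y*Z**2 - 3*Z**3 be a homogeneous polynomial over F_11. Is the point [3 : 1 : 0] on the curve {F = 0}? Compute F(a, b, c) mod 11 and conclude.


F(3,1,0) ≡ 3 (mod 11); P is NOT on the curve.

Evaluate F(3, 1, 0) term-by-term (mod 11).
  -3*X**3 ↦ -3·27·1·1 = -81
  -X*Y**2 ↦ -1·3·1·1 = -3
  -X*Y*Z ↦ -1·3·1·0 = 0
  X*Z**2 ↦ 1·3·1·0 = 0
  -Y**3 ↦ -1·1·1·1 = -1
  -Y**2*Z ↦ -1·1·1·0 = 0
  -Y*Z**2 ↦ -1·1·1·0 = 0
  -3*Z**3 ↦ -3·1·1·0 = 0
Sum: F(3, 1, 0) = (-81) + (-3) + (0) + (0) + (-1) + (0) + (0) + (0) = -85.
Reducing mod 11: -85 ≡ 3 (mod 11).
Since F(a, b, c) ≡ 3 ≠ 0 (mod 11), P does NOT lie on the curve.


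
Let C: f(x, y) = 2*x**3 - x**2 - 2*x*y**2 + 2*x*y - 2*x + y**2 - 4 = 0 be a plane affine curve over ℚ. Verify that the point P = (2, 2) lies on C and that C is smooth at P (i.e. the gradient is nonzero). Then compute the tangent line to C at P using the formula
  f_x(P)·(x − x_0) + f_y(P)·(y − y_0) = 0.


Tangent line at P: 14*x - 8*y - 12 = 0.

Step 1: f(2, 2) = 0, so P lies on C.
Step 2: partial derivatives
  f_x(x, y) = 6*x**2 - 2*x - 2*y**2 + 2*y - 2, f_y(x, y) = -4*x*y + 2*x + 2*y.
  f_x(P) = 14, f_y(P) = -8 (gradient nonzero, so P is smooth).
Step 3: tangent line at P: 14·(x − 2) + -8·(y − 2) = 0.
Expanding: 14*x - 8*y - 12 = 0.


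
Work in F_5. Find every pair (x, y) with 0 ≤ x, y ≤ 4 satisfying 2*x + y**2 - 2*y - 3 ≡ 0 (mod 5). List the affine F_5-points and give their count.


Affine F_5-points: {(0, 3), (0, 4), (2, 1), (4, 0), (4, 2)}; count = 5.

For each of the 25 pairs (x, y) ∈ F_5², evaluate f(x, y) mod 5. Record the zeros.
  x = 0: [0↦2, 1↦1, 2↦2, 3↦0, 4↦0]  zeros at y ∈ {3, 4}
  x = 1: [0↦4, 1↦3, 2↦4, 3↦2, 4↦2]  zeros at y ∈ ∅
  x = 2: [0↦1, 1↦0, 2↦1, 3↦4, 4↦4]  zeros at y ∈ {1}
  x = 3: [0↦3, 1↦2, 2↦3, 3↦1, 4↦1]  zeros at y ∈ ∅
  x = 4: [0↦0, 1↦4, 2↦0, 3↦3, 4↦3]  zeros at y ∈ {0, 2}
Collecting zeros: affine points = {(0, 3), (0, 4), (2, 1), (4, 0), (4, 2)}.
Total count |C(F_5)_aff| = 5.


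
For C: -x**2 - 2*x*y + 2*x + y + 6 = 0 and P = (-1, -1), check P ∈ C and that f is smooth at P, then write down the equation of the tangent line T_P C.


Tangent line at P: 6*x + 3*y + 9 = 0.

Step 1: f(-1, -1) = 0, so P lies on C.
Step 2: partial derivatives
  f_x(x, y) = -2*x - 2*y + 2, f_y(x, y) = 1 - 2*x.
  f_x(P) = 6, f_y(P) = 3 (gradient nonzero, so P is smooth).
Step 3: tangent line at P: 6·(x − -1) + 3·(y − -1) = 0.
Expanding: 6*x + 3*y + 9 = 0.


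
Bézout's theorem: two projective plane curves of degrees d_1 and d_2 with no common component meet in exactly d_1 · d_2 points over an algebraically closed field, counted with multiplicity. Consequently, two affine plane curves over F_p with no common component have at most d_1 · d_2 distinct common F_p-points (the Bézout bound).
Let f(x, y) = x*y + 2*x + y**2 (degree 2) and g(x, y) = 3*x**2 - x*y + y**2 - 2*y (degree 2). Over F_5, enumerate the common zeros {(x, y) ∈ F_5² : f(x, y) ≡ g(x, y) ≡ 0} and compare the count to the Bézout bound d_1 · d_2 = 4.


Common zeros: {(0, 0), (4, 2), (4, 4)}; count = 3; Bézout bound = 4.

deg(f) = 2, deg(g) = 2, so Bézout bound = 4.
Scan x ∈ F_5. For each x, list the y ∈ F_5 with f(x, y) ≡ 0 and those with g(x, y) ≡ 0 (mod 5); the common zeros in that column are the intersection.
  x = 0: f ≡ 0 at y ∈ {0}; g ≡ 0 at y ∈ {0, 2}; common: {0}.
  x = 1: f ≡ 0 at y ∈ ∅; g ≡ 0 at y ∈ ∅; common: ∅.
  x = 2: f ≡ 0 at y ∈ ∅; g ≡ 0 at y ∈ ∅; common: ∅.
  x = 3: f ≡ 0 at y ∈ {1}; g ≡ 0 at y ∈ ∅; common: ∅.
  x = 4: f ≡ 0 at y ∈ {2, 4}; g ≡ 0 at y ∈ {2, 4}; common: {2, 4}.
Collecting: common zeros = {(0, 0), (4, 2), (4, 4)}, so the count is 3.
Comparison with the Bézout bound: 3 ≤ 4 = deg(f)·deg(g), as expected for curves with no common component (the affine F_5-count falls short of the bound because intersections may lie at infinity, over extension fields, or carry multiplicity).


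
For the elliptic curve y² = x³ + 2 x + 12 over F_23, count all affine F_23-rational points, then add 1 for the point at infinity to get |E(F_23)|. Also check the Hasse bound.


Affine points = {(0, 9), (0, 14), (2, 1), (2, 22), (5, 3), (5, 20), (7, 1), (7, 22), (9, 0), (11, 10), (11, 13), (12, 4), (12, 19), (13, 2), (13, 21), (14, 1), (14, 22), (15, 6), (15, 17), (16, 0), (19, 3), (19, 20), (20, 5), (20, 18), (21, 0), (22, 3), (22, 20)}; affine count = 27; |E(F_23)| = 28.

Discriminant check: Δ ∝ 4a³ + 27b² = 4·2³ + 27·12² = 4·8 + 27·144 ≡ 10 (mod 23). Nonzero ⇒ E is nonsingular.
For each x ∈ F_23, compute rhs = x³ + 2·x + 12 mod 23, then count y ∈ F_23 with y² ≡ rhs.
  x = 0: rhs = 12, matching y values: 9, 14 (2 points).
  x = 1: rhs = 15, matching y values: none (0 points).
  x = 2: rhs = 1, matching y values: 1, 22 (2 points).
  x = 3: rhs = 22, matching y values: none (0 points).
  x = 4: rhs = 15, matching y values: none (0 points).
  x = 5: rhs = 9, matching y values: 3, 20 (2 points).
  x = 6: rhs = 10, matching y values: none (0 points).
  x = 7: rhs = 1, matching y values: 1, 22 (2 points).
  x = 8: rhs = 11, matching y values: none (0 points).
  x = 9: rhs = 0, matching y values: 0 (1 points).
  x = 10: rhs = 20, matching y values: none (0 points).
  x = 11: rhs = 8, matching y values: 10, 13 (2 points).
  x = 12: rhs = 16, matching y values: 4, 19 (2 points).
  x = 13: rhs = 4, matching y values: 2, 21 (2 points).
  x = 14: rhs = 1, matching y values: 1, 22 (2 points).
  x = 15: rhs = 13, matching y values: 6, 17 (2 points).
  x = 16: rhs = 0, matching y values: 0 (1 points).
  x = 17: rhs = 14, matching y values: none (0 points).
  x = 18: rhs = 15, matching y values: none (0 points).
  x = 19: rhs = 9, matching y values: 3, 20 (2 points).
  x = 20: rhs = 2, matching y values: 5, 18 (2 points).
  x = 21: rhs = 0, matching y values: 0 (1 points).
  x = 22: rhs = 9, matching y values: 3, 20 (2 points).
Total affine count: 27.
Full point count |E(F_23)| = 27 + 1 = 28.
Hasse bound: |28 − (23+1)| = |4| = 4 ≤ 2√23 ≈ 9.5917 ✓.
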